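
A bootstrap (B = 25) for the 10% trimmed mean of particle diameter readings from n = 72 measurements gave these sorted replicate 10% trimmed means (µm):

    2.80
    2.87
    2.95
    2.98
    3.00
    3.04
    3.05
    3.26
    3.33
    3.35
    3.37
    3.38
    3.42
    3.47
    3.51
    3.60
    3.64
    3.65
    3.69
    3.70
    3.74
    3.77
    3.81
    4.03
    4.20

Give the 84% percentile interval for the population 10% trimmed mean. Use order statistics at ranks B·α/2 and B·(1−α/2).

(2.87, 3.81)

α = 0.16; lower rank = 25 × 0.080 = 2; upper rank = 25 × 0.920 = 23.
The 2nd smallest replicate is 2.87; the 23rd is 3.81.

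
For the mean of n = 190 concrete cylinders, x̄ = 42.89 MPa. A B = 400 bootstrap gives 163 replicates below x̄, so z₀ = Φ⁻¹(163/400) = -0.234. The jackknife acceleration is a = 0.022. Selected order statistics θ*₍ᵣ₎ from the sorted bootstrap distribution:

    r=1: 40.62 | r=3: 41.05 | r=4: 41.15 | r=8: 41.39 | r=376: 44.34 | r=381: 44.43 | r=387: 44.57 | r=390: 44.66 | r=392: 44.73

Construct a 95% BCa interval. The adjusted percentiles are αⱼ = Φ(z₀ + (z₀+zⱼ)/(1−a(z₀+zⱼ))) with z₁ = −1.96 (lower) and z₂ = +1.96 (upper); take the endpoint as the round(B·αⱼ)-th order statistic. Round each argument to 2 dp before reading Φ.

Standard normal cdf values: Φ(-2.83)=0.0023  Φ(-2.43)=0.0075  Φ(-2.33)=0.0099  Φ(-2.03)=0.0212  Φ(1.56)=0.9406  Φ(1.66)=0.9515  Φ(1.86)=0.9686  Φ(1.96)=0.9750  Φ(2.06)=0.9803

(41.15, 44.34)

Lower: z₀ + z₁ = -0.234 + (-1.960) = -2.194; 1 − a(z₀+z₁) = 1 − (0.022)(-2.194) = 1.0483; argument = -0.234 + (-2.194)/1.0483 = -2.3270 → -2.33.
α₁ = Φ(-2.33) = 0.0099; rank = round(400 × 0.0099) = 4; θ*₍4₎ = 41.15.
Upper: z₀ + z₂ = 1.726; 1 − a(z₀+z₂) = 0.9620; argument = 1.5601 → 1.56; α₂ = 0.9406; rank = 376; θ*₍376₎ = 44.34.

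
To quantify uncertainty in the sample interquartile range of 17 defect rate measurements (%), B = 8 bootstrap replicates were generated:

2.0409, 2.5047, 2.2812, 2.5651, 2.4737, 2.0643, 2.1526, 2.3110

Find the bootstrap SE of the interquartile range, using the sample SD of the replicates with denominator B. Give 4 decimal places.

SE* = 0.1895

Bootstrap SE is the standard deviation of the 8 replicate interquartile ranges.
Mean of replicates: (2.0409 + 2.5047 + 2.2812 + 2.5651 + 2.4737 + 2.0643 + 2.1526 + 2.3110) / 8 = 18.39350 / 8 = 2.29919
Sum of squared deviations: (−0.25829)² + (+0.20551)² + (−0.01799)² + (+0.26591)² + (+0.17451)² + (−0.23489)² + (−0.14659)² + (+0.01181)² = 0.28724
Variance = 0.28724 / 8 = 0.03590
SE* = √0.03590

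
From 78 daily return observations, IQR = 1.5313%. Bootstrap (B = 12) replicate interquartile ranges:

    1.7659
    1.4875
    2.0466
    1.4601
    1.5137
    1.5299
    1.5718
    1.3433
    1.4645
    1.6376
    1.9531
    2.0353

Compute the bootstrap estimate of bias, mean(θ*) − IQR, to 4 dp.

mean(θ*) = (1.7659 + 1.4875 + 2.0466 + 1.4601 + 1.5137 + 1.5299 + 1.5718 + 1.3433 + 1.4645 + 1.6376 + 1.9531 + 2.0353) / 12 = 1.65078
bias = 1.65078 − 1.5313

bias = +0.1195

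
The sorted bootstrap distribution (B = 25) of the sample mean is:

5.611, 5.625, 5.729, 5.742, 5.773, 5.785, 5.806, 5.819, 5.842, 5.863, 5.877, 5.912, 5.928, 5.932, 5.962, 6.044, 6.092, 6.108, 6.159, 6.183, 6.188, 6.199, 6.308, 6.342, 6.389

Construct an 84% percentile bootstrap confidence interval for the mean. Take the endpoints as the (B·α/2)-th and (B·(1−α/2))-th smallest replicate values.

α = 0.16; lower rank = 25 × 0.080 = 2; upper rank = 25 × 0.920 = 23.
The 2nd smallest replicate is 5.625; the 23rd is 6.308.

(5.625, 6.308)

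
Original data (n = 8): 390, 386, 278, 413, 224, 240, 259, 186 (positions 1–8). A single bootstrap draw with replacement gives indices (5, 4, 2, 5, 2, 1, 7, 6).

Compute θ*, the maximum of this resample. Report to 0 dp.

θ* = 413

Resample values: 224, 413, 386, 224, 386, 390, 259, 240.
Maximum = 413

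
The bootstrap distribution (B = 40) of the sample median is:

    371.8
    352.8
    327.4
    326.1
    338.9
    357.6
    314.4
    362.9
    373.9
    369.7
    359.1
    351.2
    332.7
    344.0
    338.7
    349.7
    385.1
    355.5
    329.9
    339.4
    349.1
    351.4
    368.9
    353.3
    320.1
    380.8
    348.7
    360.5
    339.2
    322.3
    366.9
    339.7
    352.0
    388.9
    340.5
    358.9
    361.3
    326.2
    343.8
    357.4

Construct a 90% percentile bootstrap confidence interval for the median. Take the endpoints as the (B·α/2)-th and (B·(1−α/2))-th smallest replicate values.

(320.1, 380.8)

Sorted replicates: 314.4, 320.1, 322.3, 326.1, 326.2, 327.4, 329.9, 332.7, 338.7, 338.9, 339.2, 339.4, 339.7, 340.5, 343.8, 344.0, 348.7, 349.1, 349.7, 351.2, 351.4, 352.0, 352.8, 353.3, 355.5, 357.4, 357.6, 358.9, 359.1, 360.5, 361.3, 362.9, 366.9, 368.9, 369.7, 371.8, 373.9, 380.8, 385.1, 388.9
α = 0.10; lower rank = 40 × 0.050 = 2; upper rank = 40 × 0.950 = 38.
The 2nd smallest replicate is 320.1; the 38th is 380.8.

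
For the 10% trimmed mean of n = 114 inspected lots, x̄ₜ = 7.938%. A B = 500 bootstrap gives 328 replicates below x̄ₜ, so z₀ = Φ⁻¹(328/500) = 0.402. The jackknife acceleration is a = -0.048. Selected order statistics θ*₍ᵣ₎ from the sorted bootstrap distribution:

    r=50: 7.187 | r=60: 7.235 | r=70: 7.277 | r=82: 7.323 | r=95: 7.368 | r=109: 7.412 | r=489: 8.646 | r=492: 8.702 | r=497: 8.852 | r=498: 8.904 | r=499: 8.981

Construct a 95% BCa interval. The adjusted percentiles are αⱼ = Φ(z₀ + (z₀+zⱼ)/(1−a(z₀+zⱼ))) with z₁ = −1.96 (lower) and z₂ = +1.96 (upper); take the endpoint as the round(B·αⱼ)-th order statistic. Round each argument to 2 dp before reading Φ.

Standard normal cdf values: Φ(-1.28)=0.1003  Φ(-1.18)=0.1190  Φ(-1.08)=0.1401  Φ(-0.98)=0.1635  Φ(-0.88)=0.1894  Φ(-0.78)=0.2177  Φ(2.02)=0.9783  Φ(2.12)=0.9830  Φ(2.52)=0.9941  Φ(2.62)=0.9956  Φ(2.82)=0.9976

Lower: z₀ + z₁ = 0.402 + (-1.960) = -1.558; 1 − a(z₀+z₁) = 1 − (-0.048)(-1.558) = 0.9252; argument = 0.402 + (-1.558)/0.9252 = -1.2819 → -1.28.
α₁ = Φ(-1.28) = 0.1003; rank = round(500 × 0.1003) = 50; θ*₍50₎ = 7.187.
Upper: z₀ + z₂ = 2.362; 1 − a(z₀+z₂) = 1.1134; argument = 2.5235 → 2.52; α₂ = 0.9941; rank = 497; θ*₍497₎ = 8.852.

(7.187, 8.852)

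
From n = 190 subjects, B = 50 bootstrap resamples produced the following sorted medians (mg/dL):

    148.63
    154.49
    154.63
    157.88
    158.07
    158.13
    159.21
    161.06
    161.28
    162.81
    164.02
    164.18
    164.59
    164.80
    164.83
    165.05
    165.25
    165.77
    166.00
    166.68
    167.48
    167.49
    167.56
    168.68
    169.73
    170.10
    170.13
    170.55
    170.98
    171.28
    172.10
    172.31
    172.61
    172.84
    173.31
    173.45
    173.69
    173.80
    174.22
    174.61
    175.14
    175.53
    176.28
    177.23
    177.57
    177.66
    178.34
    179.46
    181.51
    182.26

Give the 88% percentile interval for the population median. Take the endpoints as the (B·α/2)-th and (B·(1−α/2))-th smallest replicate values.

α = 0.12; lower rank = 50 × 0.060 = 3; upper rank = 50 × 0.940 = 47.
The 3rd smallest replicate is 154.63; the 47th is 178.34.

(154.63, 178.34)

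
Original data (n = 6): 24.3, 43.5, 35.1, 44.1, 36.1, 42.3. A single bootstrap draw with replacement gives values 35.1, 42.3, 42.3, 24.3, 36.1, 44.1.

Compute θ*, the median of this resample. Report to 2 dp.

Sorted: 24.3, 35.1, 36.1, 42.3, 42.3, 44.1
Median = average of the two middle values = 39.20

θ* = 39.20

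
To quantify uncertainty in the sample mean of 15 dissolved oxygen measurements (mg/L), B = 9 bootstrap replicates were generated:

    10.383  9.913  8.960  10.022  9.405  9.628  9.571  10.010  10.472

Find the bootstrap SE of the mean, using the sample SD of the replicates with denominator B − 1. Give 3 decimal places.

SE* = 0.479

Bootstrap SE is the standard deviation of the 9 replicate means.
Mean of replicates: (10.383 + 9.913 + 8.960 + 10.022 + 9.405 + 9.628 + 9.571 + 10.010 + 10.472) / 9 = 88.3640 / 9 = 9.8182
Sum of squared deviations: (+0.5648)² + (+0.0948)² + (−0.8582)² + (+0.2038)² + (−0.4132)² + (−0.1902)² + (−0.2472)² + (+0.1918)² + (+0.6538)² = 1.8383
Variance = 1.8383 / 8 = 0.2298
SE* = √0.2298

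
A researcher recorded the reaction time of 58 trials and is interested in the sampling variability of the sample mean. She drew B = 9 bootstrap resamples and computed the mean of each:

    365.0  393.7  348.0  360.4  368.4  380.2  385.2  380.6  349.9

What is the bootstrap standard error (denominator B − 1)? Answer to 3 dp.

SE* = 15.877

Bootstrap SE is the standard deviation of the 9 replicate means.
Mean of replicates: (365.0 + 393.7 + 348.0 + 360.4 + 368.4 + 380.2 + 385.2 + 380.6 + 349.9) / 9 = 3331.4000 / 9 = 370.1556
Sum of squared deviations: (−5.1556)² + (+23.5444)² + (−22.1556)² + (−9.7556)² + (−1.7556)² + (+10.0444)² + (+15.0444)² + (+10.4444)² + (−20.2556)² = 2016.6422
Variance = 2016.6422 / 8 = 252.0803
SE* = √252.0803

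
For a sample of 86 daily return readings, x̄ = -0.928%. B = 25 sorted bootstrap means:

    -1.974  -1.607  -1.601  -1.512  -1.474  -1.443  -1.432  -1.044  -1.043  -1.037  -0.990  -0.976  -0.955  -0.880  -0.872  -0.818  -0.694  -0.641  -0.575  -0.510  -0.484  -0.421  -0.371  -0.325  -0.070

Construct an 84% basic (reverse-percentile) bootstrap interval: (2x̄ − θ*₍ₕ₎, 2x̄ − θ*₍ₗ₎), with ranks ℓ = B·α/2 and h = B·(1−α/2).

(-1.485, -0.249)

Percentile endpoints at ranks 2 and 23: θ*₍2₎ = -1.607, θ*₍23₎ = -0.371.
Basic interval reflects these around x̄:
  lower = 2 × -0.928 − -0.371 = -1.485
  upper = 2 × -0.928 − -1.607 = -0.249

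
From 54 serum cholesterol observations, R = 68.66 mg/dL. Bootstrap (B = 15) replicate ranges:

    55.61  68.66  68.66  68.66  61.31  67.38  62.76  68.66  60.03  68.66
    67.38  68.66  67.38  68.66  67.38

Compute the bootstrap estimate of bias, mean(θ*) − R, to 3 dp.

mean(θ*) = (55.61 + 68.66 + 68.66 + 68.66 + 61.31 + 67.38 + 62.76 + 68.66 + 60.03 + 68.66 + 67.38 + 68.66 + 67.38 + 68.66 + 67.38) / 15 = 65.9900
bias = 65.9900 − 68.66

bias = −2.670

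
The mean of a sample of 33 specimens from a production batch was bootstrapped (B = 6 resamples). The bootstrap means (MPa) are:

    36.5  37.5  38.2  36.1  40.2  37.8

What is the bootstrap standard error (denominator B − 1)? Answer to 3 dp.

Bootstrap SE is the standard deviation of the 6 replicate means.
Mean of replicates: (36.5 + 37.5 + 38.2 + 36.1 + 40.2 + 37.8) / 6 = 226.3000 / 6 = 37.7167
Sum of squared deviations: (−1.2167)² + (−0.2167)² + (+0.4833)² + (−1.6167)² + (+2.4833)² + (+0.0833)² = 10.5483
Variance = 10.5483 / 5 = 2.1097
SE* = √2.1097

SE* = 1.452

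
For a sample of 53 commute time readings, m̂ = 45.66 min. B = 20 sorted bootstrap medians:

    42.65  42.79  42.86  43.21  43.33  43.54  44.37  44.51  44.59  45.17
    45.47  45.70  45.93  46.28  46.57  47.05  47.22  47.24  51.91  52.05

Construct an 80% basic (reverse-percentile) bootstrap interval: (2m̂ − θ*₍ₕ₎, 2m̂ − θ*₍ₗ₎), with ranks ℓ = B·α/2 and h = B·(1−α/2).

(44.08, 48.53)

Percentile endpoints at ranks 2 and 18: θ*₍2₎ = 42.79, θ*₍18₎ = 47.24.
Basic interval reflects these around m̂:
  lower = 2 × 45.66 − 47.24 = 44.08
  upper = 2 × 45.66 − 42.79 = 48.53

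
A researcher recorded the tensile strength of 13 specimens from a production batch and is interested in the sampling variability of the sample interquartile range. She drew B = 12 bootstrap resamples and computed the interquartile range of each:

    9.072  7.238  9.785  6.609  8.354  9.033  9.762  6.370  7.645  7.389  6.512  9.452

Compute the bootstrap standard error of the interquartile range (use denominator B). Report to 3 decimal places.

Bootstrap SE is the standard deviation of the 12 replicate interquartile ranges.
Mean of replicates: (9.072 + 7.238 + 9.785 + 6.609 + 8.354 + 9.033 + 9.762 + 6.370 + 7.645 + 7.389 + 6.512 + 9.452) / 12 = 97.2210 / 12 = 8.1018
Sum of squared deviations: (+0.9702)² + (−0.8638)² + (+1.6832)² + (−1.4928)² + (+0.2522)² + (+0.9312)² + (+1.6602)² + (−1.7318)² + (−0.4568)² + (−0.7128)² + (−1.5898)² + (+1.3502)² = 18.5024
Variance = 18.5024 / 12 = 1.5419
SE* = √1.5419

SE* = 1.242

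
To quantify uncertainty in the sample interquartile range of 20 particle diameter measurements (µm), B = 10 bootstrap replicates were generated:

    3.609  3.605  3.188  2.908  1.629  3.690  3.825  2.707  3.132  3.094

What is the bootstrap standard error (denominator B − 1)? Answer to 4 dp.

SE* = 0.6444

Bootstrap SE is the standard deviation of the 10 replicate interquartile ranges.
Mean of replicates: (3.609 + 3.605 + 3.188 + 2.908 + 1.629 + 3.690 + 3.825 + 2.707 + 3.132 + 3.094) / 10 = 31.38700 / 10 = 3.13870
Sum of squared deviations: (+0.47030)² + (+0.46630)² + (+0.04930)² + (−0.23070)² + (−1.50970)² + (+0.55130)² + (+0.68630)² + (−0.43170)² + (−0.00670)² + (−0.04470)² = 3.73681
Variance = 3.73681 / 9 = 0.41520
SE* = √0.41520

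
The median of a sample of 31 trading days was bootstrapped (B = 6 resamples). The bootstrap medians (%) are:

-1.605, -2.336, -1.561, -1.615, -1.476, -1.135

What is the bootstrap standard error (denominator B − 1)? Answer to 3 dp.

Bootstrap SE is the standard deviation of the 6 replicate medians.
Mean of replicates: ((-1.605) + (-2.336) + (-1.561) + (-1.615) + (-1.476) + (-1.135)) / 6 = -9.7280 / 6 = -1.6213
Sum of squared deviations: (+0.0163)² + (−0.7147)² + (+0.0603)² + (+0.0063)² + (+0.1453)² + (+0.4863)² = 0.7723
Variance = 0.7723 / 5 = 0.1545
SE* = √0.1545

SE* = 0.393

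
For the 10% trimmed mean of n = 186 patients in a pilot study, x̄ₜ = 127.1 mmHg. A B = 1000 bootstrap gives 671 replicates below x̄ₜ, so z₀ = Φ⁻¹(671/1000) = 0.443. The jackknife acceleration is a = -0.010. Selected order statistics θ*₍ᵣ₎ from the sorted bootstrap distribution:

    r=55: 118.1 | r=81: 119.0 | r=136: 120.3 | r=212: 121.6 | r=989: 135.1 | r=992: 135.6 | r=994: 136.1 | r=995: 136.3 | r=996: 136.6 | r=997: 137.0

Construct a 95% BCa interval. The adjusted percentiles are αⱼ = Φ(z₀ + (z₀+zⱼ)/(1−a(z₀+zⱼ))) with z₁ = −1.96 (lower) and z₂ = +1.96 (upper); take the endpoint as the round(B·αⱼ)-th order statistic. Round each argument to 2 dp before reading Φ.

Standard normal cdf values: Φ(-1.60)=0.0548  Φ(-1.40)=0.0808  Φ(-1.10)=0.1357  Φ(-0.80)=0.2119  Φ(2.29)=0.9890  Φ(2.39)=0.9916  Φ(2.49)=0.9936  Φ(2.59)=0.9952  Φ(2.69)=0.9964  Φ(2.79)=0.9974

Lower: z₀ + z₁ = 0.443 + (-1.960) = -1.517; 1 − a(z₀+z₁) = 1 − (-0.010)(-1.517) = 0.9848; argument = 0.443 + (-1.517)/0.9848 = -1.0974 → -1.10.
α₁ = Φ(-1.10) = 0.1357; rank = round(1000 × 0.1357) = 136; θ*₍136₎ = 120.3.
Upper: z₀ + z₂ = 2.403; 1 − a(z₀+z₂) = 1.0240; argument = 2.7896 → 2.79; α₂ = 0.9974; rank = 997; θ*₍997₎ = 137.0.

(120.3, 137.0)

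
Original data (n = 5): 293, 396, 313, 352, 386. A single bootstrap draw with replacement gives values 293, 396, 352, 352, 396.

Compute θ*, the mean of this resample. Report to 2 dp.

θ* = 357.80

Mean = (293 + 396 + 352 + 352 + 396) / 5 = 1789.0 / 5 = 357.80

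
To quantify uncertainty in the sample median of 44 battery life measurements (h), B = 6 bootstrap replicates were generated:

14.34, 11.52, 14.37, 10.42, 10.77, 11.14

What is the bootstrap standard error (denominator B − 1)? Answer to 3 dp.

SE* = 1.790

Bootstrap SE is the standard deviation of the 6 replicate medians.
Mean of replicates: (14.34 + 11.52 + 14.37 + 10.42 + 10.77 + 11.14) / 6 = 72.5600 / 6 = 12.0933
Sum of squared deviations: (+2.2467)² + (−0.5733)² + (+2.2767)² + (−1.6733)² + (−1.3233)² + (−0.9533)² = 16.0195
Variance = 16.0195 / 5 = 3.2039
SE* = √3.2039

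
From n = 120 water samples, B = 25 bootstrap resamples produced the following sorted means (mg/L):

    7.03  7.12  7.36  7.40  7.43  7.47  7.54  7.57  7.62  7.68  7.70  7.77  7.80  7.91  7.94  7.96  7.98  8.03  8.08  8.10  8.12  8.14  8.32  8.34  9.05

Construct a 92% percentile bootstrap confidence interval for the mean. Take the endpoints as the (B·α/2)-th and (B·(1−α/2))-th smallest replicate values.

α = 0.08; lower rank = 25 × 0.040 = 1; upper rank = 25 × 0.960 = 24.
The 1st smallest replicate is 7.03; the 24th is 8.34.

(7.03, 8.34)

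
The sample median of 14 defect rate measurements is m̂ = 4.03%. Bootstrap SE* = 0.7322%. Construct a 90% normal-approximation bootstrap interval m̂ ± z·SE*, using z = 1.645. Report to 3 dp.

(2.826, 5.234)

Margin = 1.645 × 0.7322 = 1.2045
Interval: 4.03 ± 1.2045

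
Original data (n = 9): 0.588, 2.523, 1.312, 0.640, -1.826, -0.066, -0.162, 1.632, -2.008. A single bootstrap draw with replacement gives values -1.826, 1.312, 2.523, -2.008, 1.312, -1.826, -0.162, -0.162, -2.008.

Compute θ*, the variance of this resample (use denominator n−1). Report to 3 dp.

Mean = -0.3161; sum of squared deviations = 23.6940
s² = 23.6940 / 8 = 2.9618

θ* = 2.962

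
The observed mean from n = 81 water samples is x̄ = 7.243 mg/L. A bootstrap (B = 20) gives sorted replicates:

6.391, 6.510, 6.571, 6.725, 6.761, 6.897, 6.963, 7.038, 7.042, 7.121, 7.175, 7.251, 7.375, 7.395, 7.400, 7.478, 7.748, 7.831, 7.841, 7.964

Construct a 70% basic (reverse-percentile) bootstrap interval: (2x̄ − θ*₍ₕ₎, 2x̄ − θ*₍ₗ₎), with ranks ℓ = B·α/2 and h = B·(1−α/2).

(6.738, 7.915)

Percentile endpoints at ranks 3 and 17: θ*₍3₎ = 6.571, θ*₍17₎ = 7.748.
Basic interval reflects these around x̄:
  lower = 2 × 7.243 − 7.748 = 6.738
  upper = 2 × 7.243 − 6.571 = 7.915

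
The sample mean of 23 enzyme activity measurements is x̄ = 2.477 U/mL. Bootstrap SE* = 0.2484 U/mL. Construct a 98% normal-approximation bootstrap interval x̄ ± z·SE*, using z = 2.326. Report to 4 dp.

Margin = 2.326 × 0.2484 = 0.57778
Interval: 2.477 ± 0.57778

(1.8992, 3.0548)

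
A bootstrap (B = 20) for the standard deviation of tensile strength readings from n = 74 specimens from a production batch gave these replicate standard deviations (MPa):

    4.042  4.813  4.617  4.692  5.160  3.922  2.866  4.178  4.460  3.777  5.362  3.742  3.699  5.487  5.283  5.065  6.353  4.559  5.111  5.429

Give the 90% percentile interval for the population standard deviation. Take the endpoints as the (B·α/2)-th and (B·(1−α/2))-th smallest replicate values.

Sorted replicates: 2.866, 3.699, 3.742, 3.777, 3.922, 4.042, 4.178, 4.460, 4.559, 4.617, 4.692, 4.813, 5.065, 5.111, 5.160, 5.283, 5.362, 5.429, 5.487, 6.353
α = 0.10; lower rank = 20 × 0.050 = 1; upper rank = 20 × 0.950 = 19.
The 1st smallest replicate is 2.866; the 19th is 5.487.

(2.866, 5.487)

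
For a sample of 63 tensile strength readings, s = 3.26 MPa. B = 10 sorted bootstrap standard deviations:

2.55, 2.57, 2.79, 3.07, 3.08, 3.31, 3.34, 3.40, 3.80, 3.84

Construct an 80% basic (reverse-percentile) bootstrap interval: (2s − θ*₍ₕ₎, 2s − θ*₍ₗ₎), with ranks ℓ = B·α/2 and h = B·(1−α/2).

Percentile endpoints at ranks 1 and 9: θ*₍1₎ = 2.55, θ*₍9₎ = 3.80.
Basic interval reflects these around s:
  lower = 2 × 3.26 − 3.80 = 2.72
  upper = 2 × 3.26 − 2.55 = 3.97

(2.72, 3.97)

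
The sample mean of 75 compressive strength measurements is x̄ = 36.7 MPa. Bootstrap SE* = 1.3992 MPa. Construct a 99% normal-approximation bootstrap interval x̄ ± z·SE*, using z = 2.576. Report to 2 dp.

Margin = 2.576 × 1.3992 = 3.604
Interval: 36.7 ± 3.604

(33.10, 40.30)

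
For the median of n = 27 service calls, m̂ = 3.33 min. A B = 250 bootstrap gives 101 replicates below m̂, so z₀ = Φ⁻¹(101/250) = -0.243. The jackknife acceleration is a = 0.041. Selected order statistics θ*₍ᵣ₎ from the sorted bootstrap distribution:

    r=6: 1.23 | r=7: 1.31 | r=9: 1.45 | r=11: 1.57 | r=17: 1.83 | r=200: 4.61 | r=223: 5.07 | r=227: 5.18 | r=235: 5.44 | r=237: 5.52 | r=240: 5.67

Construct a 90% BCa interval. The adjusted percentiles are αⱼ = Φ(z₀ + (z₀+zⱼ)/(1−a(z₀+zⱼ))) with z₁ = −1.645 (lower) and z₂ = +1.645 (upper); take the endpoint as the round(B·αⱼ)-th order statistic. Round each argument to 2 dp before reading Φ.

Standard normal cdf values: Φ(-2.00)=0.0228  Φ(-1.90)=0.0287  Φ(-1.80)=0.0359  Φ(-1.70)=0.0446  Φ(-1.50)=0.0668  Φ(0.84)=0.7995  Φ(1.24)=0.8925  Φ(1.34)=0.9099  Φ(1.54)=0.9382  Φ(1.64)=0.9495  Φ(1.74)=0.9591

(1.23, 5.07)

Lower: z₀ + z₁ = -0.243 + (-1.645) = -1.888; 1 − a(z₀+z₁) = 1 − (0.041)(-1.888) = 1.0774; argument = -0.243 + (-1.888)/1.0774 = -1.9954 → -2.00.
α₁ = Φ(-2.00) = 0.0228; rank = round(250 × 0.0228) = 6; θ*₍6₎ = 1.23.
Upper: z₀ + z₂ = 1.402; 1 − a(z₀+z₂) = 0.9425; argument = 1.2445 → 1.24; α₂ = 0.8925; rank = 223; θ*₍223₎ = 5.07.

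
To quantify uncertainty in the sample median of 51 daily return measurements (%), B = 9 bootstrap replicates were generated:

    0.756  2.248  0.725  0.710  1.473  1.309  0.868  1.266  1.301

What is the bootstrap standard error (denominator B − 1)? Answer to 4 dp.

SE* = 0.4962

Bootstrap SE is the standard deviation of the 9 replicate medians.
Mean of replicates: (0.756 + 2.248 + 0.725 + 0.710 + 1.473 + 1.309 + 0.868 + 1.266 + 1.301) / 9 = 10.65600 / 9 = 1.18400
Sum of squared deviations: (−0.42800)² + (+1.06400)² + (−0.45900)² + (−0.47400)² + (+0.28900)² + (+0.12500)² + (−0.31600)² + (+0.08200)² + (+0.11700)² = 1.97005
Variance = 1.97005 / 8 = 0.24626
SE* = √0.24626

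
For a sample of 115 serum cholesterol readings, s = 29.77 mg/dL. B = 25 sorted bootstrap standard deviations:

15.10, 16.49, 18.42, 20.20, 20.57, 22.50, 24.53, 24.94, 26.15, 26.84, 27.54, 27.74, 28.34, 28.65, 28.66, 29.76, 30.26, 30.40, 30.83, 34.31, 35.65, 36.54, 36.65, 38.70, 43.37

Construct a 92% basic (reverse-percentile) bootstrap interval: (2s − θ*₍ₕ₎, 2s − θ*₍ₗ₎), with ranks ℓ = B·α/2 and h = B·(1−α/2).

(20.84, 44.44)

Percentile endpoints at ranks 1 and 24: θ*₍1₎ = 15.10, θ*₍24₎ = 38.70.
Basic interval reflects these around s:
  lower = 2 × 29.77 − 38.70 = 20.84
  upper = 2 × 29.77 − 15.10 = 44.44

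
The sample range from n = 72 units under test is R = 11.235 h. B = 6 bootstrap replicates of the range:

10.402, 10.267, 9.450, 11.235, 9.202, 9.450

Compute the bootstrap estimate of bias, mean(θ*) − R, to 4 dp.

bias = −1.2340

mean(θ*) = (10.402 + 10.267 + 9.450 + 11.235 + 9.202 + 9.450) / 6 = 10.00100
bias = 10.00100 − 11.235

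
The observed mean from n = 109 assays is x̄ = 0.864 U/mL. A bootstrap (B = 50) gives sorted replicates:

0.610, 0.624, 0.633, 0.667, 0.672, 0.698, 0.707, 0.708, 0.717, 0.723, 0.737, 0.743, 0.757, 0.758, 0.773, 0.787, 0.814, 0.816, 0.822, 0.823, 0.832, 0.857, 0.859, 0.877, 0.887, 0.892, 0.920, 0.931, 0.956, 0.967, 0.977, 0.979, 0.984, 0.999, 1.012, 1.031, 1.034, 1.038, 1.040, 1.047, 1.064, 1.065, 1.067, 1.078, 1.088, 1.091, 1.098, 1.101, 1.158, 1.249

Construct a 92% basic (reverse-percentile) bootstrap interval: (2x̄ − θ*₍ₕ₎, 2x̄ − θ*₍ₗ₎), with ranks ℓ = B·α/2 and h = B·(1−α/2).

Percentile endpoints at ranks 2 and 48: θ*₍2₎ = 0.624, θ*₍48₎ = 1.101.
Basic interval reflects these around x̄:
  lower = 2 × 0.864 − 1.101 = 0.627
  upper = 2 × 0.864 − 0.624 = 1.104

(0.627, 1.104)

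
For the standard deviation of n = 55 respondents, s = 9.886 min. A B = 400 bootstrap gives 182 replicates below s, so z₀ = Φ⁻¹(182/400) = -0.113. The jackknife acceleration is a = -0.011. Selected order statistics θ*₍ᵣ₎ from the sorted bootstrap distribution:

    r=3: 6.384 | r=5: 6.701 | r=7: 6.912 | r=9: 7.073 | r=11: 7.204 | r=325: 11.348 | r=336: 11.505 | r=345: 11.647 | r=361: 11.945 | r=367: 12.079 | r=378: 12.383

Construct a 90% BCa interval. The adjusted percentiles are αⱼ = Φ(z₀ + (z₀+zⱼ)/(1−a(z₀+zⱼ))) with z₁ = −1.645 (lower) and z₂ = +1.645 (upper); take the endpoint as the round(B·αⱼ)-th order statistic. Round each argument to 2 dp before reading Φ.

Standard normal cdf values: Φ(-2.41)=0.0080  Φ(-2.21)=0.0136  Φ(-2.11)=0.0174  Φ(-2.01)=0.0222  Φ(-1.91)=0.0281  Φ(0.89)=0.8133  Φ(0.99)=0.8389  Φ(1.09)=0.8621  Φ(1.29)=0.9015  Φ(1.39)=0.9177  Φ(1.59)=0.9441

(7.204, 12.079)

Lower: z₀ + z₁ = -0.113 + (-1.645) = -1.758; 1 − a(z₀+z₁) = 1 − (-0.011)(-1.758) = 0.9807; argument = -0.113 + (-1.758)/0.9807 = -1.9057 → -1.91.
α₁ = Φ(-1.91) = 0.0281; rank = round(400 × 0.0281) = 11; θ*₍11₎ = 7.204.
Upper: z₀ + z₂ = 1.532; 1 − a(z₀+z₂) = 1.0169; argument = 1.3936 → 1.39; α₂ = 0.9177; rank = 367; θ*₍367₎ = 12.079.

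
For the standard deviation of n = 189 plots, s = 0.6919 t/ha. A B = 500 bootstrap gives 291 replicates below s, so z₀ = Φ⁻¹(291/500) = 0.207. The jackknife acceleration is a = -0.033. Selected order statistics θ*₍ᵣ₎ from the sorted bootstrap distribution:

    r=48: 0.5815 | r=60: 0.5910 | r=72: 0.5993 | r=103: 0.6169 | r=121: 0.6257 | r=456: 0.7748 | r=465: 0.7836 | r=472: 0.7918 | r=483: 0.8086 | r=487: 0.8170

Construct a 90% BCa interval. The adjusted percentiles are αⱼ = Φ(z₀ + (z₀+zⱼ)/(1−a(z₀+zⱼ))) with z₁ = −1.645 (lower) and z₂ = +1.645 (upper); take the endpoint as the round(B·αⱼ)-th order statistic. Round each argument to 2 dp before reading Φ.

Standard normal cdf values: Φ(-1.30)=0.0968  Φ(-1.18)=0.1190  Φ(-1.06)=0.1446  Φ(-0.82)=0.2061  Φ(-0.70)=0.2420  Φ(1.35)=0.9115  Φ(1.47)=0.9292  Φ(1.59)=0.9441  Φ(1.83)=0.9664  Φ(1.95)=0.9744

(0.5815, 0.8170)

Lower: z₀ + z₁ = 0.207 + (-1.645) = -1.438; 1 − a(z₀+z₁) = 1 − (-0.033)(-1.438) = 0.9525; argument = 0.207 + (-1.438)/0.9525 = -1.3026 → -1.30.
α₁ = Φ(-1.30) = 0.0968; rank = round(500 × 0.0968) = 48; θ*₍48₎ = 0.5815.
Upper: z₀ + z₂ = 1.852; 1 − a(z₀+z₂) = 1.0611; argument = 1.9523 → 1.95; α₂ = 0.9744; rank = 487; θ*₍487₎ = 0.8170.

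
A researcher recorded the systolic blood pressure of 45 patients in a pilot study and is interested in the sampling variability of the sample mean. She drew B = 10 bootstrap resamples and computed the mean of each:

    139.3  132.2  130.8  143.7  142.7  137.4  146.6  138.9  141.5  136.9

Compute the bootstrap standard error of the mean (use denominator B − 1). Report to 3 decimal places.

SE* = 4.948

Bootstrap SE is the standard deviation of the 10 replicate means.
Mean of replicates: (139.3 + 132.2 + 130.8 + 143.7 + 142.7 + 137.4 + 146.6 + 138.9 + 141.5 + 136.9) / 10 = 1390.0000 / 10 = 139.0000
Sum of squared deviations: (+0.3000)² + (−6.8000)² + (−8.2000)² + (+4.7000)² + (+3.7000)² + (−1.6000)² + (+7.6000)² + (−0.1000)² + (+2.5000)² + (−2.1000)² = 220.3400
Variance = 220.3400 / 9 = 24.4822
SE* = √24.4822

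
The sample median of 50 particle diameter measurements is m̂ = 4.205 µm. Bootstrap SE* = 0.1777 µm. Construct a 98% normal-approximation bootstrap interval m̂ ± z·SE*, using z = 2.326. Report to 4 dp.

Margin = 2.326 × 0.1777 = 0.41333
Interval: 4.205 ± 0.41333

(3.7917, 4.6183)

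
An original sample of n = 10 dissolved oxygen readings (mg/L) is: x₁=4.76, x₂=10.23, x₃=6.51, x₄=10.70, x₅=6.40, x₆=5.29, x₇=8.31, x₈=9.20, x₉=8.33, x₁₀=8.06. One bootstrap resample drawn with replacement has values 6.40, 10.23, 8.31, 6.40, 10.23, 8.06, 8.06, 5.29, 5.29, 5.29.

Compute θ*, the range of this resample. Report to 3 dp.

θ* = 4.940

Range = 10.23 − 5.29 = 4.940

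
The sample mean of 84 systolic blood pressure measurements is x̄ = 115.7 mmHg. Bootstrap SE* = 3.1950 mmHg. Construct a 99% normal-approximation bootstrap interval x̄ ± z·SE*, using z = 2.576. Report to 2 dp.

(107.47, 123.93)

Margin = 2.576 × 3.1950 = 8.230
Interval: 115.7 ± 8.230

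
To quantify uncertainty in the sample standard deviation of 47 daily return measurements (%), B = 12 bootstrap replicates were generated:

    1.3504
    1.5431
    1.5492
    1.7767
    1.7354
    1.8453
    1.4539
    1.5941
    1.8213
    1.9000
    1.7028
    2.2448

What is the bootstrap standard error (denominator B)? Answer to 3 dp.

Bootstrap SE is the standard deviation of the 12 replicate standard deviations.
Mean of replicates: (1.3504 + 1.5431 + 1.5492 + 1.7767 + 1.7354 + 1.8453 + 1.4539 + 1.5941 + 1.8213 + 1.9000 + 1.7028 + 2.2448) / 12 = 20.51700 / 12 = 1.70975
Sum of squared deviations: (−0.35935)² + (−0.16665)² + (−0.16055)² + (+0.06695)² + (+0.02565)² + (+0.13555)² + (−0.25585)² + (−0.11565)² + (+0.11155)² + (+0.19025)² + (−0.00695)² + (+0.53505)² = 0.61999
Variance = 0.61999 / 12 = 0.05167
SE* = √0.05167

SE* = 0.227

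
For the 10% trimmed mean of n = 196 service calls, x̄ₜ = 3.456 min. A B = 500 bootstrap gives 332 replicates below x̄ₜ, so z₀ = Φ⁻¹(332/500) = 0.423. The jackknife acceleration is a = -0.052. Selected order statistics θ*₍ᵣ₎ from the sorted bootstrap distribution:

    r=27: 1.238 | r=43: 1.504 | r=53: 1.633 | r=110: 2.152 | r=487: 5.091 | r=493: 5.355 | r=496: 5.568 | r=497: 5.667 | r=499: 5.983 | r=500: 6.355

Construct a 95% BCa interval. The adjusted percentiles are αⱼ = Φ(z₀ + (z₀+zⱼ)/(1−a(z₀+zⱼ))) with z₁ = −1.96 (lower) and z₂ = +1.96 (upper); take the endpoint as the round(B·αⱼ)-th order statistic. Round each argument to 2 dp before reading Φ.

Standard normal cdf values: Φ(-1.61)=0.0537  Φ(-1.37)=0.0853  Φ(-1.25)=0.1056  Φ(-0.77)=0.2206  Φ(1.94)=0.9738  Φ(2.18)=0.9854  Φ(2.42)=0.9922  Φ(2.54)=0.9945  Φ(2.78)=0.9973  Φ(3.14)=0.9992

(1.633, 5.667)

Lower: z₀ + z₁ = 0.423 + (-1.960) = -1.537; 1 − a(z₀+z₁) = 1 − (-0.052)(-1.537) = 0.9201; argument = 0.423 + (-1.537)/0.9201 = -1.2475 → -1.25.
α₁ = Φ(-1.25) = 0.1056; rank = round(500 × 0.1056) = 53; θ*₍53₎ = 1.633.
Upper: z₀ + z₂ = 2.383; 1 − a(z₀+z₂) = 1.1239; argument = 2.5433 → 2.54; α₂ = 0.9945; rank = 497; θ*₍497₎ = 5.667.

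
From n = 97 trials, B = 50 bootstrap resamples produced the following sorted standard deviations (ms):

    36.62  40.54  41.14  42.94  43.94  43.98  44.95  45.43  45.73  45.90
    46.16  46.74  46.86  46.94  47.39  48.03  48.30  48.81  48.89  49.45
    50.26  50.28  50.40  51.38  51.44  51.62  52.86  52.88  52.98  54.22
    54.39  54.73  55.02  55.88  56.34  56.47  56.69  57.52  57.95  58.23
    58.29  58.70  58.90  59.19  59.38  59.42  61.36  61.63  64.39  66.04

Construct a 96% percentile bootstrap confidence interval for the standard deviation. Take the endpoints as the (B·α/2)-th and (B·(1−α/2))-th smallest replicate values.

(36.62, 64.39)

α = 0.04; lower rank = 50 × 0.020 = 1; upper rank = 50 × 0.980 = 49.
The 1st smallest replicate is 36.62; the 49th is 64.39.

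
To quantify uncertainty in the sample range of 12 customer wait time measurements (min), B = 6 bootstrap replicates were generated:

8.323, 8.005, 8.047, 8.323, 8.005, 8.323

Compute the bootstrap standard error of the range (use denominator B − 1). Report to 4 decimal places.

SE* = 0.1672

Bootstrap SE is the standard deviation of the 6 replicate ranges.
Mean of replicates: (8.323 + 8.005 + 8.047 + 8.323 + 8.005 + 8.323) / 6 = 49.02600 / 6 = 8.17100
Sum of squared deviations: (+0.15200)² + (−0.16600)² + (−0.12400)² + (+0.15200)² + (−0.16600)² + (+0.15200)² = 0.13980
Variance = 0.13980 / 5 = 0.02796
SE* = √0.02796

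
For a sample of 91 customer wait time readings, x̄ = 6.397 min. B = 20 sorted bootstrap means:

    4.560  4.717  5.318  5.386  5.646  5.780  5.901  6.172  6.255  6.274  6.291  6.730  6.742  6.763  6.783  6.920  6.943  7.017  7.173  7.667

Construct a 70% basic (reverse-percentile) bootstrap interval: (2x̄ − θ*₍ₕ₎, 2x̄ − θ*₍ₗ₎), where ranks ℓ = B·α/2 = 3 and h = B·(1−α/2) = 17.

(5.851, 7.476)

Percentile endpoints at ranks 3 and 17: θ*₍3₎ = 5.318, θ*₍17₎ = 6.943.
Basic interval reflects these around x̄:
  lower = 2 × 6.397 − 6.943 = 5.851
  upper = 2 × 6.397 − 5.318 = 7.476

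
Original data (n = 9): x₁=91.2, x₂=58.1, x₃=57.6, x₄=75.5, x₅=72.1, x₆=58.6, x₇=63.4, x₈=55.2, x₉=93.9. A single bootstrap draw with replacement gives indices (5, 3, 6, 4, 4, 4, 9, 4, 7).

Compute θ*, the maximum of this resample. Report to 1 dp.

θ* = 93.9

Resample values: 72.1, 57.6, 58.6, 75.5, 75.5, 75.5, 93.9, 75.5, 63.4.
Maximum = 93.9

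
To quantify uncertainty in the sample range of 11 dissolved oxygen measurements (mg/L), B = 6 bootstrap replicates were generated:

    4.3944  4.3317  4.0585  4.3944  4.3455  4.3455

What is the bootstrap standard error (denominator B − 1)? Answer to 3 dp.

SE* = 0.127

Bootstrap SE is the standard deviation of the 6 replicate ranges.
Mean of replicates: (4.3944 + 4.3317 + 4.0585 + 4.3944 + 4.3455 + 4.3455) / 6 = 25.87000 / 6 = 4.31167
Sum of squared deviations: (+0.08273)² + (+0.02003)² + (−0.25317)² + (+0.08273)² + (+0.03383)² + (+0.03383)² = 0.08047
Variance = 0.08047 / 5 = 0.01609
SE* = √0.01609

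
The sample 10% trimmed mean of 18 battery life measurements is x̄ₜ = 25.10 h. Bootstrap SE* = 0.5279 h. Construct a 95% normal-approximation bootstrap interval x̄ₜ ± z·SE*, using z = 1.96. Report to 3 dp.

(24.065, 26.135)

Margin = 1.96 × 0.5279 = 1.0347
Interval: 25.10 ± 1.0347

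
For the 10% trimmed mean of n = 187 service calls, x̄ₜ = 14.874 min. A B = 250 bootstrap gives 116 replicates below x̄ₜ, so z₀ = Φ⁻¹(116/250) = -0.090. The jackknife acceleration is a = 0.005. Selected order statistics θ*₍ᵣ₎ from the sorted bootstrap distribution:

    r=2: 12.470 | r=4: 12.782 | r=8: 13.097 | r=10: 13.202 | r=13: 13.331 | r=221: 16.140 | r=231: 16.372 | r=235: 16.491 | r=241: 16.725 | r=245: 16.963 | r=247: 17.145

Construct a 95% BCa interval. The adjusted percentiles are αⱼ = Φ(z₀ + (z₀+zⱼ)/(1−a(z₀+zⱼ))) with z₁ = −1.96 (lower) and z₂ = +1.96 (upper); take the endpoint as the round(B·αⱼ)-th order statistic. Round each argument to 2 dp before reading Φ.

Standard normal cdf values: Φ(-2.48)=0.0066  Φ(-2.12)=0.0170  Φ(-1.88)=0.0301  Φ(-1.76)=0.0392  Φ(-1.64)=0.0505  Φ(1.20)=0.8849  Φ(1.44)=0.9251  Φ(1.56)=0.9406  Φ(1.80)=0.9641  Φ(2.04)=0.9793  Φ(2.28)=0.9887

(12.782, 16.725)

Lower: z₀ + z₁ = -0.090 + (-1.960) = -2.050; 1 − a(z₀+z₁) = 1 − (0.005)(-2.050) = 1.0103; argument = -0.090 + (-2.050)/1.0103 = -2.1192 → -2.12.
α₁ = Φ(-2.12) = 0.0170; rank = round(250 × 0.0170) = 4; θ*₍4₎ = 12.782.
Upper: z₀ + z₂ = 1.870; 1 − a(z₀+z₂) = 0.9907; argument = 1.7976 → 1.80; α₂ = 0.9641; rank = 241; θ*₍241₎ = 16.725.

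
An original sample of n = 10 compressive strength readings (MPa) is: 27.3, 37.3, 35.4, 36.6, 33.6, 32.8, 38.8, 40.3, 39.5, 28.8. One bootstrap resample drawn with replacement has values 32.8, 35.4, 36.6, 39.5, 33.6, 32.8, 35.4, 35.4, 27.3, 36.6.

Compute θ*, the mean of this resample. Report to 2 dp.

θ* = 34.54

Mean = (32.8 + 35.4 + 36.6 + 39.5 + 33.6 + 32.8 + 35.4 + 35.4 + 27.3 + 36.6) / 10 = 345.40 / 10 = 34.54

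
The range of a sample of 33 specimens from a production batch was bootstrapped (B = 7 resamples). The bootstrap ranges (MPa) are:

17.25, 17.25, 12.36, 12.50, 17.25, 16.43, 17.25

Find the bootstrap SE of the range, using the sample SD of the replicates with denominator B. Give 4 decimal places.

SE* = 2.1219

Bootstrap SE is the standard deviation of the 7 replicate ranges.
Mean of replicates: (17.25 + 17.25 + 12.36 + 12.50 + 17.25 + 16.43 + 17.25) / 7 = 110.29000 / 7 = 15.75571
Sum of squared deviations: (+1.49429)² + (+1.49429)² + (−3.39571)² + (−3.25571)² + (+1.49429)² + (+0.67429)² + (+1.49429)² = 31.51677
Variance = 31.51677 / 7 = 4.50240
SE* = √4.50240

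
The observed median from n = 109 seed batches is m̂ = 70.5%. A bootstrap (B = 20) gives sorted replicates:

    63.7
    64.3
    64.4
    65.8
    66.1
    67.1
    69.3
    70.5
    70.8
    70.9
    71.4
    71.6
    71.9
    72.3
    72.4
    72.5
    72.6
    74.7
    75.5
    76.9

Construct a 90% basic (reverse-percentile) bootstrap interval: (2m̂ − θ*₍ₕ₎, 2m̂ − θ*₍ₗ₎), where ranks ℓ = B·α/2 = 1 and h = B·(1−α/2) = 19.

Percentile endpoints at ranks 1 and 19: θ*₍1₎ = 63.7, θ*₍19₎ = 75.5.
Basic interval reflects these around m̂:
  lower = 2 × 70.5 − 75.5 = 65.5
  upper = 2 × 70.5 − 63.7 = 77.3

(65.5, 77.3)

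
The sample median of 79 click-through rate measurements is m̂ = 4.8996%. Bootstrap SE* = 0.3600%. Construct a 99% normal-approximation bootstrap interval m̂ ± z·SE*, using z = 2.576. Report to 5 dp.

Margin = 2.576 × 0.3600 = 0.927360
Interval: 4.8996 ± 0.927360

(3.97224, 5.82696)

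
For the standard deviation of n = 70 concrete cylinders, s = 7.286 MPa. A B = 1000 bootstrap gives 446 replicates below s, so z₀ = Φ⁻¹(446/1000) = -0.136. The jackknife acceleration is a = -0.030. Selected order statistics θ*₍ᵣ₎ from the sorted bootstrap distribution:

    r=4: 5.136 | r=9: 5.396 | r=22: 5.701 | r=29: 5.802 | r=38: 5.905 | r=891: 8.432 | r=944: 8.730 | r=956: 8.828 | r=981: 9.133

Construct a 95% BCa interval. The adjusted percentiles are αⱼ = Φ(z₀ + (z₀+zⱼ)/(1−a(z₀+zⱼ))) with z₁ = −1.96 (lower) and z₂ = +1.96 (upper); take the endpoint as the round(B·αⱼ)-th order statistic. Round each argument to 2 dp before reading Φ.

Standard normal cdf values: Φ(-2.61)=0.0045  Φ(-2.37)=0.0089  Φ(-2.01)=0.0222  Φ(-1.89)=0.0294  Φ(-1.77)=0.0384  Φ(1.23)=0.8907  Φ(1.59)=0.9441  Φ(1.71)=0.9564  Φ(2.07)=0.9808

Lower: z₀ + z₁ = -0.136 + (-1.960) = -2.096; 1 − a(z₀+z₁) = 1 − (-0.030)(-2.096) = 0.9371; argument = -0.136 + (-2.096)/0.9371 = -2.3726 → -2.37.
α₁ = Φ(-2.37) = 0.0089; rank = round(1000 × 0.0089) = 9; θ*₍9₎ = 5.396.
Upper: z₀ + z₂ = 1.824; 1 − a(z₀+z₂) = 1.0547; argument = 1.5934 → 1.59; α₂ = 0.9441; rank = 944; θ*₍944₎ = 8.730.

(5.396, 8.730)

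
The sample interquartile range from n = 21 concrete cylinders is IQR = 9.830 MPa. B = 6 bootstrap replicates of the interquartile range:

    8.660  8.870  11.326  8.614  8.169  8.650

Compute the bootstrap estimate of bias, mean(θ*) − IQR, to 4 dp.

mean(θ*) = (8.660 + 8.870 + 11.326 + 8.614 + 8.169 + 8.650) / 6 = 9.04817
bias = 9.04817 − 9.830

bias = −0.7818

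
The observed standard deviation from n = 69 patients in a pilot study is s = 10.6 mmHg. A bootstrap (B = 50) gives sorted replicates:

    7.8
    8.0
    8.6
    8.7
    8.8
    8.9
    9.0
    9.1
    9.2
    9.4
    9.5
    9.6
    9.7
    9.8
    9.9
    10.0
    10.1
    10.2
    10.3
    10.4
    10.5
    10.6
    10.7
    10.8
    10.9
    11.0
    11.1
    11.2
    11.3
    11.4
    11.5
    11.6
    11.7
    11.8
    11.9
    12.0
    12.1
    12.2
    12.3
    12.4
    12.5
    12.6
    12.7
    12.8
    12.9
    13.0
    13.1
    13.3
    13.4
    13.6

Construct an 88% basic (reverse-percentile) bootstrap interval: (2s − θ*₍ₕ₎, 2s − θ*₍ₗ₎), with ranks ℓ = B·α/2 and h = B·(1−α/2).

(8.1, 12.6)

Percentile endpoints at ranks 3 and 47: θ*₍3₎ = 8.6, θ*₍47₎ = 13.1.
Basic interval reflects these around s:
  lower = 2 × 10.6 − 13.1 = 8.1
  upper = 2 × 10.6 − 8.6 = 12.6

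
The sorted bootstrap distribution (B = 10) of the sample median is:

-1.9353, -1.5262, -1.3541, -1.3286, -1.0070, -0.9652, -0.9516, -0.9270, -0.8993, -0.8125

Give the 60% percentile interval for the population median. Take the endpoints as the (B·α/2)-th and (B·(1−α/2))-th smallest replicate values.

α = 0.40; lower rank = 10 × 0.200 = 2; upper rank = 10 × 0.800 = 8.
The 2nd smallest replicate is -1.5262; the 8th is -0.9270.

(-1.5262, -0.9270)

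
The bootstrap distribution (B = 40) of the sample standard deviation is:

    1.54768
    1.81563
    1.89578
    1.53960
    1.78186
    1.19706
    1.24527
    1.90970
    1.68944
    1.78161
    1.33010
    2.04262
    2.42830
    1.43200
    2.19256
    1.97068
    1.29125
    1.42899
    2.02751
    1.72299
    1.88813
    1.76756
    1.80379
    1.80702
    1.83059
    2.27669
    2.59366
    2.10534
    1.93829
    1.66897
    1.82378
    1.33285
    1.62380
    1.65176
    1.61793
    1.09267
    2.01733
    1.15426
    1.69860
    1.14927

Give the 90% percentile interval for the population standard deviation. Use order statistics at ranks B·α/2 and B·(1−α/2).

Sorted replicates: 1.09267, 1.14927, 1.15426, 1.19706, 1.24527, 1.29125, 1.33010, 1.33285, 1.42899, 1.43200, 1.53960, 1.54768, 1.61793, 1.62380, 1.65176, 1.66897, 1.68944, 1.69860, 1.72299, 1.76756, 1.78161, 1.78186, 1.80379, 1.80702, 1.81563, 1.82378, 1.83059, 1.88813, 1.89578, 1.90970, 1.93829, 1.97068, 2.01733, 2.02751, 2.04262, 2.10534, 2.19256, 2.27669, 2.42830, 2.59366
α = 0.10; lower rank = 40 × 0.050 = 2; upper rank = 40 × 0.950 = 38.
The 2nd smallest replicate is 1.14927; the 38th is 2.27669.

(1.14927, 2.27669)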